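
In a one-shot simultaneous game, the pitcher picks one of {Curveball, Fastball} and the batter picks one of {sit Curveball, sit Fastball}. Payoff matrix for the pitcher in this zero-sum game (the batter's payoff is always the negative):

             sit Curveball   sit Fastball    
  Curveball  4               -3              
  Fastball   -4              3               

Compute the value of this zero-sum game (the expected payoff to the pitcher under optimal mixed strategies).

Set the pitcher's expected payoff from Curveball equal to that from Fastball:
  the pitcher's expected payoff from Curveball: q·4 + (1−q)·(-3) = 7q - 3
  the pitcher's expected payoff from Fastball: q·(-4) + (1−q)·3 = -7q + 3
  7q - 3 = -7q + 3  ⇒  14q = 6  ⇒  q = 3/7.
The value is the pitcher's expected payoff against this mix (using Curveball): (3/7)·4 + (4/7)·(-3) = 0.

v = 0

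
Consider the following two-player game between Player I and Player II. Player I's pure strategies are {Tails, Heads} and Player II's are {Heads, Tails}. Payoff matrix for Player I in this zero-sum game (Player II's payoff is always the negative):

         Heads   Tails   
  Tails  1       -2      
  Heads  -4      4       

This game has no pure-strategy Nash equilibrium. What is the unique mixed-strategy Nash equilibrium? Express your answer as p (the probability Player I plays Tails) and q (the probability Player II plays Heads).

Player II's indifference between Heads and Tails determines Player I's mixing probability p:
  Player II's payoff to Heads: p·(-1) + (1−p)·4 = -5p + 4
  Player II's payoff to Tails: p·2 + (1−p)·(-4) = 6p - 4
  -5p + 4 = 6p - 4  ⇒  -11p = -8  ⇒  p = 8/11.
Player I's indifference between Tails and Heads determines Player II's mixing probability q:
  Player I's expected payoff from Tails: q·1 + (1−q)·(-2) = 3q - 2
  Player I's expected payoff from Heads: q·(-4) + (1−q)·4 = -8q + 4
  3q - 2 = -8q + 4  ⇒  11q = 6  ⇒  q = 6/11.

p = 8/11, q = 6/11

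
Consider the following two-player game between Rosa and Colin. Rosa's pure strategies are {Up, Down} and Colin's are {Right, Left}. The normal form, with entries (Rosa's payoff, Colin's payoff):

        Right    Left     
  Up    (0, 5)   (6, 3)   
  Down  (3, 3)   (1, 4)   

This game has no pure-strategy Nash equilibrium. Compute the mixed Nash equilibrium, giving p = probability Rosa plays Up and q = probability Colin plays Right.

p = 1/3, q = 5/8

Rosa's mix must leave Colin indifferent between Right and Left.
  Colin's payoff from Right: p·5 + (1−p)·3 = 2p + 3
  Colin's payoff from Left: p·3 + (1−p)·4 = -p + 4
  2p + 3 = -p + 4  ⇒  3p = 1  ⇒  p = 1/3.
For Rosa to be willing to mix, Rosa must be indifferent between Up and Down, which pins down Colin's mix.
  Rosa's payoff to Up: q·0 + (1−q)·6 = -6q + 6
  Rosa's payoff to Down: q·3 + (1−q)·1 = 2q + 1
  -6q + 6 = 2q + 1  ⇒  -8q = -5  ⇒  q = 5/8.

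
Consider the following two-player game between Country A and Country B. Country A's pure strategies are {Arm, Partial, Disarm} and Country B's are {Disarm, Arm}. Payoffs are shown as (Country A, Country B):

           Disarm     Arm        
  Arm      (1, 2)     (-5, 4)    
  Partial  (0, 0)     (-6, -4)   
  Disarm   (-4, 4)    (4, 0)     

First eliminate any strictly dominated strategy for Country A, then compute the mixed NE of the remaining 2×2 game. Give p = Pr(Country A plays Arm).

p = 2/3

Country A's strategy Partial is strictly dominated by Arm: 1 > 0 and -5 > -6. Eliminate Partial.
For Country B to be willing to mix, Country B must be indifferent between Disarm and Arm, which pins down Country A's mix.
  Country B's payoff to Disarm: p·2 + (1−p)·4 = -2p + 4
  Country B's payoff to Arm: p·4 + (1−p)·0 = 4p
  -2p + 4 = 4p  ⇒  -6p = -4  ⇒  p = 2/3.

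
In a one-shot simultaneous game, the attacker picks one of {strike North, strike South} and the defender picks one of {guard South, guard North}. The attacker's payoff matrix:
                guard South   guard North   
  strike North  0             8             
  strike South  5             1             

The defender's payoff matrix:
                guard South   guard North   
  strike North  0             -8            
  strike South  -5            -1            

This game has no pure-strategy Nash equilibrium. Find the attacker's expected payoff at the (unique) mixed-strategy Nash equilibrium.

10/3

Set the attacker's expected payoff from strike North equal to that from strike South:
  the attacker's payoff from strike North: q·0 + (1−q)·8 = -8q + 8
  the attacker's payoff from strike South: q·5 + (1−q)·1 = 4q + 1
  -8q + 8 = 4q + 1  ⇒  -12q = -7  ⇒  q = 7/12.
At equilibrium the attacker is indifferent across rows, so the attacker's payoff equals the payoff from strike North: (7/12)·0 + (5/12)·8 = 10/3.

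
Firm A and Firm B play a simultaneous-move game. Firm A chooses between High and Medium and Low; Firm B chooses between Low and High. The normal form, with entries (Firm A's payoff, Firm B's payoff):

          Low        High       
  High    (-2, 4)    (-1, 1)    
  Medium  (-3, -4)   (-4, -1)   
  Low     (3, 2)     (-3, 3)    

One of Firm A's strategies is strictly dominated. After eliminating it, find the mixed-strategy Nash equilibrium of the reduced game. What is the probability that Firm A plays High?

Firm A's strategy Medium is strictly dominated by High: -2 > -3 and -1 > -4. Eliminate Medium.
For Firm B to be willing to mix, Firm B must be indifferent between Low and High, which pins down Firm A's mix.
  Firm B's payoff to Low: p·4 + (1−p)·2 = 2p + 2
  Firm B's payoff to High: p·1 + (1−p)·3 = -2p + 3
  2p + 2 = -2p + 3  ⇒  4p = 1  ⇒  p = 1/4.

p = 1/4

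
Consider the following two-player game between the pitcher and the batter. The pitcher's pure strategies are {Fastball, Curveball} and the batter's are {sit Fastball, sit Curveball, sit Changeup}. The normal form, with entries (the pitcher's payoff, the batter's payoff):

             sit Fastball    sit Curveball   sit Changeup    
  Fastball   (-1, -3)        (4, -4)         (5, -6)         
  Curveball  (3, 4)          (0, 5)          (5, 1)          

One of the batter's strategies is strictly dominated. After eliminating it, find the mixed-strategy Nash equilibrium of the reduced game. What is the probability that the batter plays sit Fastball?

q = 1/2

The batter's strategy sit Changeup is strictly dominated by sit Fastball: -3 > -6 and 4 > 1. Eliminate sit Changeup.
Set the pitcher's expected payoff from Fastball equal to that from Curveball:
  the pitcher's expected payoff from Fastball: q·(-1) + (1−q)·4 = -5q + 4
  the pitcher's expected payoff from Curveball: q·3 + (1−q)·0 = 3q
  -5q + 4 = 3q  ⇒  -8q = -4  ⇒  q = 1/2.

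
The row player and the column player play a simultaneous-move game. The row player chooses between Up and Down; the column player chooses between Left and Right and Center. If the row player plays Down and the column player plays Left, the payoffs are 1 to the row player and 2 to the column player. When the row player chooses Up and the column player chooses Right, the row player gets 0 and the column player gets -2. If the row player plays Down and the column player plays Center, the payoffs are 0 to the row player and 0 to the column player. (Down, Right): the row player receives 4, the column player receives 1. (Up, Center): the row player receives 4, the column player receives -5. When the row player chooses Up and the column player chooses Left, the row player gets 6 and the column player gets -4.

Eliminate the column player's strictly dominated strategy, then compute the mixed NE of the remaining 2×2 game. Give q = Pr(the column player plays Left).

q = 4/9

The column player's strategy Center is strictly dominated by Right: -2 > -5 and 1 > 0. Eliminate Center.
The row player's indifference between Up and Down determines the column player's mixing probability q:
  the row player's expected payoff from Up: q·6 + (1−q)·0 = 6q
  the row player's expected payoff from Down: q·1 + (1−q)·4 = -3q + 4
  6q = -3q + 4  ⇒  9q = 4  ⇒  q = 4/9.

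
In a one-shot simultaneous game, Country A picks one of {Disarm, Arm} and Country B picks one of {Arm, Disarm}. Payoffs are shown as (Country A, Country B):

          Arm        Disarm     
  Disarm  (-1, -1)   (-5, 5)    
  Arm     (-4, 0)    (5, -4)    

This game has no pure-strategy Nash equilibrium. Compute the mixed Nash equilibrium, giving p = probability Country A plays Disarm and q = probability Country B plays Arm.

p = 2/5, q = 10/13

Set Country B's expected payoff from Arm equal to that from Disarm:
  Country B's expected payoff from Arm: p·(-1) + (1−p)·0 = -p
  Country B's expected payoff from Disarm: p·5 + (1−p)·(-4) = 9p - 4
  -p = 9p - 4  ⇒  -10p = -4  ⇒  p = 2/5.
Set Country A's expected payoff from Disarm equal to that from Arm:
  Country A's expected payoff from Disarm: q·(-1) + (1−q)·(-5) = 4q - 5
  Country A's expected payoff from Arm: q·(-4) + (1−q)·5 = -9q + 5
  4q - 5 = -9q + 5  ⇒  13q = 10  ⇒  q = 10/13.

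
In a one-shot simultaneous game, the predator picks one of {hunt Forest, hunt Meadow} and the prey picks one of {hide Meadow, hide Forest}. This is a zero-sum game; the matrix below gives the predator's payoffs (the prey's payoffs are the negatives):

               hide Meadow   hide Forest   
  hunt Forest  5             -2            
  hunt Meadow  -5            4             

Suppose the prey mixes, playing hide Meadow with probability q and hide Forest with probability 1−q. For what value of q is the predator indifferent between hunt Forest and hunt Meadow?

Set the predator's expected payoff from hunt Forest equal to that from hunt Meadow:
  the predator's expected payoff from hunt Forest: q·5 + (1−q)·(-2) = 7q - 2
  the predator's expected payoff from hunt Meadow: q·(-5) + (1−q)·4 = -9q + 4
  7q - 2 = -9q + 4  ⇒  16q = 6  ⇒  q = 3/8.

q = 3/8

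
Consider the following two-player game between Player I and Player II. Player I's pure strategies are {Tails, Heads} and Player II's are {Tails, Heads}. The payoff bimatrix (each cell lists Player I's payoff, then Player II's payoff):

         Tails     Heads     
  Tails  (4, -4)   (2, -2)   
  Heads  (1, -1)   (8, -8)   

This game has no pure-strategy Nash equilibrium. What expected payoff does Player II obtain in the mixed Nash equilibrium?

Player II's indifference between Tails and Heads determines Player I's mixing probability p:
  Player II's payoff from Tails: p·(-4) + (1−p)·(-1) = -3p - 1
  Player II's payoff from Heads: p·(-2) + (1−p)·(-8) = 6p - 8
  -3p - 1 = 6p - 8  ⇒  -9p = -7  ⇒  p = 7/9.
At equilibrium Player II is indifferent across columns, so Player II's payoff equals the payoff from Tails: (7/9)·(-4) + (2/9)·(-1) = -10/3.

-10/3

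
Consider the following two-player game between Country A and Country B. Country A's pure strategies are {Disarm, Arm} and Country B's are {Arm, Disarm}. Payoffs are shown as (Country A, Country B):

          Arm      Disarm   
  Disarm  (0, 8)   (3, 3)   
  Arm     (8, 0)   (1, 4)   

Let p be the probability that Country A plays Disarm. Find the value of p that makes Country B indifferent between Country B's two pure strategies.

p = 4/9

Set Country B's expected payoff from Arm equal to that from Disarm:
  Country B's expected payoff from Arm: p·8 + (1−p)·0 = 8p
  Country B's expected payoff from Disarm: p·3 + (1−p)·4 = -p + 4
  8p = -p + 4  ⇒  9p = 4  ⇒  p = 4/9.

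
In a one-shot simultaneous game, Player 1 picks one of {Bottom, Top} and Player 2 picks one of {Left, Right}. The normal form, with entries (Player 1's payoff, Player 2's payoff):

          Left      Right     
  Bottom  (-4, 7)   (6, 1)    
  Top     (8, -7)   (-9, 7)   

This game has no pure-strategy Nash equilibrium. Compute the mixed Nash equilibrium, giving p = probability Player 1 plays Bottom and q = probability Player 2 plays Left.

In a mixed equilibrium Player 2 is indifferent between Left and Right; this condition fixes p.
  Player 2's payoff to Left: p·7 + (1−p)·(-7) = 14p - 7
  Player 2's payoff to Right: p·1 + (1−p)·7 = -6p + 7
  14p - 7 = -6p + 7  ⇒  20p = 14  ⇒  p = 7/10.
Player 2's mix must leave Player 1 indifferent between Bottom and Top.
  Player 1's payoff from Bottom: q·(-4) + (1−q)·6 = -10q + 6
  Player 1's payoff from Top: q·8 + (1−q)·(-9) = 17q - 9
  -10q + 6 = 17q - 9  ⇒  -27q = -15  ⇒  q = 5/9.

p = 7/10, q = 5/9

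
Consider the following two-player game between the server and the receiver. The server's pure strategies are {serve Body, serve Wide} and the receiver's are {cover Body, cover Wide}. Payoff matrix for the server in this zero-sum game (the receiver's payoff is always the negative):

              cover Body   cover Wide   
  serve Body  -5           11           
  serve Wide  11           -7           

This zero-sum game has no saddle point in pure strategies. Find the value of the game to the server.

The server's indifference between serve Body and serve Wide determines the receiver's mixing probability q:
  the server's expected payoff from serve Body: q·(-5) + (1−q)·11 = -16q + 11
  the server's expected payoff from serve Wide: q·11 + (1−q)·(-7) = 18q - 7
  -16q + 11 = 18q - 7  ⇒  -34q = -18  ⇒  q = 9/17.
The value is the server's expected payoff against this mix (using serve Body): (9/17)·(-5) + (8/17)·11 = 43/17.

v = 43/17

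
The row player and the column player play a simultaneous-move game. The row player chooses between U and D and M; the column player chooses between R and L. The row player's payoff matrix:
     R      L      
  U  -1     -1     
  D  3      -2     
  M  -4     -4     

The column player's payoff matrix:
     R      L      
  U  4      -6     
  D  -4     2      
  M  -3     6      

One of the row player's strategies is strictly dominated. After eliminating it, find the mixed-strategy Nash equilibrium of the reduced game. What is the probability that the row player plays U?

p = 3/8

The row player's strategy M is strictly dominated by U: -1 > -4 and -1 > -4. Eliminate M.
In a mixed equilibrium the column player is indifferent between R and L; this condition fixes p.
  the column player's payoff to R: p·4 + (1−p)·(-4) = 8p - 4
  the column player's payoff to L: p·(-6) + (1−p)·2 = -8p + 2
  8p - 4 = -8p + 2  ⇒  16p = 6  ⇒  p = 3/8.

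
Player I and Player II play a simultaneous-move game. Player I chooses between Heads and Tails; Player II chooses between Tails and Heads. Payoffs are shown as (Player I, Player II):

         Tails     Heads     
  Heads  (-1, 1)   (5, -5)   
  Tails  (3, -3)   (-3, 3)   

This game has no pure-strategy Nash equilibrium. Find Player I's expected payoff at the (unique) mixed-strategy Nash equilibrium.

Player II's mix must leave Player I indifferent between Heads and Tails.
  Player I's payoff to Heads: q·(-1) + (1−q)·5 = -6q + 5
  Player I's payoff to Tails: q·3 + (1−q)·(-3) = 6q - 3
  -6q + 5 = 6q - 3  ⇒  -12q = -8  ⇒  q = 2/3.
At equilibrium Player I is indifferent across rows, so Player I's payoff equals the payoff from Heads: (2/3)·(-1) + (1/3)·5 = 1.

1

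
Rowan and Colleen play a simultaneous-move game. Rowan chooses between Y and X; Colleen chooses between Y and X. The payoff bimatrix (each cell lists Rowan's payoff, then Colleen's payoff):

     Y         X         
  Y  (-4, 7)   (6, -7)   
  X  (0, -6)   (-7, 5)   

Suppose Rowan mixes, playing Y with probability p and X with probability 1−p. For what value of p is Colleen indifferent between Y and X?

p = 11/25

Set Colleen's expected payoff from Y equal to that from X:
  Colleen's expected payoff from Y: p·7 + (1−p)·(-6) = 13p - 6
  Colleen's expected payoff from X: p·(-7) + (1−p)·5 = -12p + 5
  13p - 6 = -12p + 5  ⇒  25p = 11  ⇒  p = 11/25.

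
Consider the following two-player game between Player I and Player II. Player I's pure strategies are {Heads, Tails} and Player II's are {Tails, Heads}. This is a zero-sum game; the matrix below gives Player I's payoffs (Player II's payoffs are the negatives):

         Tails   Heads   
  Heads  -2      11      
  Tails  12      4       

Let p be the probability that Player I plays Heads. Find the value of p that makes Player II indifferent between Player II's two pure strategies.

Set Player II's expected payoff from Tails equal to that from Heads:
  Player II's payoff to Tails: p·2 + (1−p)·(-12) = 14p - 12
  Player II's payoff to Heads: p·(-11) + (1−p)·(-4) = -7p - 4
  14p - 12 = -7p - 4  ⇒  21p = 8  ⇒  p = 8/21.

p = 8/21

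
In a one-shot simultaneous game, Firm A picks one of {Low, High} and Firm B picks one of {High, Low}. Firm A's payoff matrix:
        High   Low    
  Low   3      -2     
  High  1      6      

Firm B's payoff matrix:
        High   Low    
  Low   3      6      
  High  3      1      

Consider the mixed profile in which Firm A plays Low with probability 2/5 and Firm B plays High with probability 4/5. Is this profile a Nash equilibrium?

Yes

Check Firm B's indifference given Firm A's mix p = 2/5:
  payoff from High = 3; payoff from Low = 3 — equal.
Check Firm A's indifference given Firm B's mix q = 4/5:
  payoff from Low = 2; payoff from High = 2 — equal.
Both players are indifferent, so neither can profitably deviate.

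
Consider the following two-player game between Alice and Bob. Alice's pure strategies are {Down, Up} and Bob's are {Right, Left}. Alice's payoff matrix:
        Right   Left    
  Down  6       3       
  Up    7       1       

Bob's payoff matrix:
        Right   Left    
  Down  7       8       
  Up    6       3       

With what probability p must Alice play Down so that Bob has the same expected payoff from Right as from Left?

p = 3/4

Bob's indifference between Right and Left determines Alice's mixing probability p:
  Bob's payoff to Right: p·7 + (1−p)·6 = p + 6
  Bob's payoff to Left: p·8 + (1−p)·3 = 5p + 3
  p + 6 = 5p + 3  ⇒  -4p = -3  ⇒  p = 3/4.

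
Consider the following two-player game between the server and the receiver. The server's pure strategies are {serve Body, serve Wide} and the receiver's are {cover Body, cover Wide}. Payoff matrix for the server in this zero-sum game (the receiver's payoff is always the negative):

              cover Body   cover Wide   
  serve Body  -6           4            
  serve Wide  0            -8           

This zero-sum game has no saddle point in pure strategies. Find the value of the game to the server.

For the server to be willing to mix, the server must be indifferent between serve Body and serve Wide, which pins down the receiver's mix.
  the server's payoff to serve Body: q·(-6) + (1−q)·4 = -10q + 4
  the server's payoff to serve Wide: q·0 + (1−q)·(-8) = 8q - 8
  -10q + 4 = 8q - 8  ⇒  -18q = -12  ⇒  q = 2/3.
The value is the server's expected payoff against this mix (using serve Body): (2/3)·(-6) + (1/3)·4 = -8/3.

v = -8/3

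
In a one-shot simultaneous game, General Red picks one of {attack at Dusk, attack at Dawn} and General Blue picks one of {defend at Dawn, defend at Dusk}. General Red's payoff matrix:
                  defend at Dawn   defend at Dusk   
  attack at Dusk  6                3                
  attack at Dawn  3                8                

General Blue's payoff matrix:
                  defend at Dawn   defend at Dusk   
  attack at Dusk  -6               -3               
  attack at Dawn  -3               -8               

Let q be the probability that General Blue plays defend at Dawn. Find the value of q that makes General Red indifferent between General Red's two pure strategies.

Set General Red's expected payoff from attack at Dusk equal to that from attack at Dawn:
  General Red's expected payoff from attack at Dusk: q·6 + (1−q)·3 = 3q + 3
  General Red's expected payoff from attack at Dawn: q·3 + (1−q)·8 = -5q + 8
  3q + 3 = -5q + 8  ⇒  8q = 5  ⇒  q = 5/8.

q = 5/8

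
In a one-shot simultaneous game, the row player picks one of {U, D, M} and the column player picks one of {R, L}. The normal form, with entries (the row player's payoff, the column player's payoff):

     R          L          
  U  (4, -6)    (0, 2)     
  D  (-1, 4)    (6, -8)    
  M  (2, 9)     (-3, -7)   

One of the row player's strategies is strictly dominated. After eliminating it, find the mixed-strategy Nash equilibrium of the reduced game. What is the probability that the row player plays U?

The row player's strategy M is strictly dominated by U: 4 > 2 and 0 > -3. Eliminate M.
In a mixed equilibrium the column player is indifferent between R and L; this condition fixes p.
  the column player's payoff from R: p·(-6) + (1−p)·4 = -10p + 4
  the column player's payoff from L: p·2 + (1−p)·(-8) = 10p - 8
  -10p + 4 = 10p - 8  ⇒  -20p = -12  ⇒  p = 3/5.

p = 3/5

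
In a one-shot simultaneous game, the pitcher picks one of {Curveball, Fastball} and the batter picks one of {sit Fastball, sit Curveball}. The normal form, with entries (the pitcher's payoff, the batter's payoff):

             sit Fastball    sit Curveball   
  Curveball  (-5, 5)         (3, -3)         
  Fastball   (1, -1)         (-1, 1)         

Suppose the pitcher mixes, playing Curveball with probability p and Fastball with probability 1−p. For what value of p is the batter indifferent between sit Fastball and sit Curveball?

Set the batter's expected payoff from sit Fastball equal to that from sit Curveball:
  the batter's payoff from sit Fastball: p·5 + (1−p)·(-1) = 6p - 1
  the batter's payoff from sit Curveball: p·(-3) + (1−p)·1 = -4p + 1
  6p - 1 = -4p + 1  ⇒  10p = 2  ⇒  p = 1/5.

p = 1/5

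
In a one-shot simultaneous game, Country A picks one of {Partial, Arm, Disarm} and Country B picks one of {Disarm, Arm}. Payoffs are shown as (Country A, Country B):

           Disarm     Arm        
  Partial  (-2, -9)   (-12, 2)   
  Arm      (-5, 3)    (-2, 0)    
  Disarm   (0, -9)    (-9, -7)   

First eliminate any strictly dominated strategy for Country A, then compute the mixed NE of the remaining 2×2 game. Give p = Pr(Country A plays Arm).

p = 2/5

Country A's strategy Partial is strictly dominated by Disarm: 0 > -2 and -9 > -12. Eliminate Partial.
Country A's mix must leave Country B indifferent between Disarm and Arm.
  Country B's payoff from Disarm: p·3 + (1−p)·(-9) = 12p - 9
  Country B's payoff from Arm: p·0 + (1−p)·(-7) = 7p - 7
  12p - 9 = 7p - 7  ⇒  5p = 2  ⇒  p = 2/5.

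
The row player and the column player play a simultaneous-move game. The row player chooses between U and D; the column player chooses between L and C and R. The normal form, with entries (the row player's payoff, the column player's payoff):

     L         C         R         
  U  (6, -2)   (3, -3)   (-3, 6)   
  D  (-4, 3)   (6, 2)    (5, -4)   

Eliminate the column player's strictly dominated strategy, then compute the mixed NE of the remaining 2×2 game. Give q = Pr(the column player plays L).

q = 4/9

The column player's strategy C is strictly dominated by L: -2 > -3 and 3 > 2. Eliminate C.
The row player's indifference between U and D determines the column player's mixing probability q:
  the row player's payoff to U: q·6 + (1−q)·(-3) = 9q - 3
  the row player's payoff to D: q·(-4) + (1−q)·5 = -9q + 5
  9q - 3 = -9q + 5  ⇒  18q = 8  ⇒  q = 4/9.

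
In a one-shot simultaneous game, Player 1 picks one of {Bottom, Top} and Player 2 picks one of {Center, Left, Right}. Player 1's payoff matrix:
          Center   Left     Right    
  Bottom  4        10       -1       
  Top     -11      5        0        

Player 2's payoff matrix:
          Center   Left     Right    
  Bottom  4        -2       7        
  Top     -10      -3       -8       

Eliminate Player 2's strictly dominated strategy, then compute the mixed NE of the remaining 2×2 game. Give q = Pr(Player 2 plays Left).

q = 1/6

Player 2's strategy Center is strictly dominated by Right: 7 > 4 and -8 > -10. Eliminate Center.
Set Player 1's expected payoff from Bottom equal to that from Top:
  Player 1's payoff to Bottom: q·10 + (1−q)·(-1) = 11q - 1
  Player 1's payoff to Top: q·5 + (1−q)·0 = 5q
  11q - 1 = 5q  ⇒  6q = 1  ⇒  q = 1/6.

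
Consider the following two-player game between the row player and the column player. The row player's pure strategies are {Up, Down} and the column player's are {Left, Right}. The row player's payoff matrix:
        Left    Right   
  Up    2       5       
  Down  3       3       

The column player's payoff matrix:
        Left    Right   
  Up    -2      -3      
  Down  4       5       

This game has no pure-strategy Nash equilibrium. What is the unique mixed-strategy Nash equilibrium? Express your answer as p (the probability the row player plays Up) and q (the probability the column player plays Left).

p = 1/2, q = 2/3

Set the column player's expected payoff from Left equal to that from Right:
  the column player's payoff to Left: p·(-2) + (1−p)·4 = -6p + 4
  the column player's payoff to Right: p·(-3) + (1−p)·5 = -8p + 5
  -6p + 4 = -8p + 5  ⇒  2p = 1  ⇒  p = 1/2.
In a mixed equilibrium the row player is indifferent between Up and Down; this condition fixes q.
  the row player's payoff from Up: q·2 + (1−q)·5 = -3q + 5
  the row player's payoff from Down: q·3 + (1−q)·3 = 3
  -3q + 5 = 3  ⇒  -3q = -2  ⇒  q = 2/3.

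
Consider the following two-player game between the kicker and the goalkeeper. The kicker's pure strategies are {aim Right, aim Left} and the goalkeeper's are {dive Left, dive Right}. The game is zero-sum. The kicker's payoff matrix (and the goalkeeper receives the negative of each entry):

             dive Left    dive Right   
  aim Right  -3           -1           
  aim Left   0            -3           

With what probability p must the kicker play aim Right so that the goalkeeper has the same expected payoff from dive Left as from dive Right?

p = 3/5

Set the goalkeeper's expected payoff from dive Left equal to that from dive Right:
  the goalkeeper's payoff from dive Left: p·3 + (1−p)·0 = 3p
  the goalkeeper's payoff from dive Right: p·1 + (1−p)·3 = -2p + 3
  3p = -2p + 3  ⇒  5p = 3  ⇒  p = 3/5.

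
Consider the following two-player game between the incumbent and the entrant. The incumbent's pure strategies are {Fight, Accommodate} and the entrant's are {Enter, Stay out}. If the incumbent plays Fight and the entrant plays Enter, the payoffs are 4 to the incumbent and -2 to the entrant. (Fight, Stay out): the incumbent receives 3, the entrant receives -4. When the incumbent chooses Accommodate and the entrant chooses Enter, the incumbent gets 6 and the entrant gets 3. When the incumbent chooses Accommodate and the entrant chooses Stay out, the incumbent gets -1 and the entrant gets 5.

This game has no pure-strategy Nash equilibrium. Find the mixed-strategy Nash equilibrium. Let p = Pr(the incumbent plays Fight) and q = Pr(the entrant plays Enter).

For the entrant to be willing to mix, the entrant must be indifferent between Enter and Stay out, which pins down the incumbent's mix.
  the entrant's payoff to Enter: p·(-2) + (1−p)·3 = -5p + 3
  the entrant's payoff to Stay out: p·(-4) + (1−p)·5 = -9p + 5
  -5p + 3 = -9p + 5  ⇒  4p = 2  ⇒  p = 1/2.
In a mixed equilibrium the incumbent is indifferent between Fight and Accommodate; this condition fixes q.
  the incumbent's expected payoff from Fight: q·4 + (1−q)·3 = q + 3
  the incumbent's expected payoff from Accommodate: q·6 + (1−q)·(-1) = 7q - 1
  q + 3 = 7q - 1  ⇒  -6q = -4  ⇒  q = 2/3.

p = 1/2, q = 2/3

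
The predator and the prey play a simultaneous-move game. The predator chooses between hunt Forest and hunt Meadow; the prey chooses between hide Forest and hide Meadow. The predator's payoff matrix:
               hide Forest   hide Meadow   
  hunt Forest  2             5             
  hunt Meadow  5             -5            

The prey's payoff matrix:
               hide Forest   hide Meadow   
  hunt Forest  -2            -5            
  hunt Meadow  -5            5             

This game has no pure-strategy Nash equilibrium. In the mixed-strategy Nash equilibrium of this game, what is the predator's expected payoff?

The predator's indifference between hunt Forest and hunt Meadow determines the prey's mixing probability q:
  the predator's expected payoff from hunt Forest: q·2 + (1−q)·5 = -3q + 5
  the predator's expected payoff from hunt Meadow: q·5 + (1−q)·(-5) = 10q - 5
  -3q + 5 = 10q - 5  ⇒  -13q = -10  ⇒  q = 10/13.
At equilibrium the predator is indifferent across rows, so the predator's payoff equals the payoff from hunt Forest: (10/13)·2 + (3/13)·5 = 35/13.

35/13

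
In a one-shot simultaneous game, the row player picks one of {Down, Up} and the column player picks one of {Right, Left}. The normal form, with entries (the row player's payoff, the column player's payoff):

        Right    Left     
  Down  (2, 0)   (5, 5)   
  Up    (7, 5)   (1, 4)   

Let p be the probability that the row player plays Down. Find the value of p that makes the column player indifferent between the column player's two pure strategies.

p = 1/6

In a mixed equilibrium the column player is indifferent between Right and Left; this condition fixes p.
  the column player's payoff to Right: p·0 + (1−p)·5 = -5p + 5
  the column player's payoff to Left: p·5 + (1−p)·4 = p + 4
  -5p + 5 = p + 4  ⇒  -6p = -1  ⇒  p = 1/6.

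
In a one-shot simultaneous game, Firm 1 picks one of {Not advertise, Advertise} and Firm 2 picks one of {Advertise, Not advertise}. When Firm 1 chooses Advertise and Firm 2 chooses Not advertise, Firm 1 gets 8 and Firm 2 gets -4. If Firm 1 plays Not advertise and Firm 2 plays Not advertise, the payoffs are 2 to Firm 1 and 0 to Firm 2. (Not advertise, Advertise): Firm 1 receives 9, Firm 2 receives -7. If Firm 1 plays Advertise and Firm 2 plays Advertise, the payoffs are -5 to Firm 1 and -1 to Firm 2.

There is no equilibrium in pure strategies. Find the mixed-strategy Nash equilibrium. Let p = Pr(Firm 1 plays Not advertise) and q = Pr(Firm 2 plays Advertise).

p = 3/10, q = 3/10

In a mixed equilibrium Firm 2 is indifferent between Advertise and Not advertise; this condition fixes p.
  Firm 2's payoff from Advertise: p·(-7) + (1−p)·(-1) = -6p - 1
  Firm 2's payoff from Not advertise: p·0 + (1−p)·(-4) = 4p - 4
  -6p - 1 = 4p - 4  ⇒  -10p = -3  ⇒  p = 3/10.
Firm 2's mix must leave Firm 1 indifferent between Not advertise and Advertise.
  Firm 1's expected payoff from Not advertise: q·9 + (1−q)·2 = 7q + 2
  Firm 1's expected payoff from Advertise: q·(-5) + (1−q)·8 = -13q + 8
  7q + 2 = -13q + 8  ⇒  20q = 6  ⇒  q = 3/10.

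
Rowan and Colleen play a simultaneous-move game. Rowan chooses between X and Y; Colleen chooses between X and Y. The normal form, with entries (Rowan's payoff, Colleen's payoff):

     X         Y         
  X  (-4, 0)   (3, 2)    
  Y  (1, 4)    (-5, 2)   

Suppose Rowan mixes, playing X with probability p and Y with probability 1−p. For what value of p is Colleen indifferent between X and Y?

p = 1/2

Rowan's mix must leave Colleen indifferent between X and Y.
  Colleen's expected payoff from X: p·0 + (1−p)·4 = -4p + 4
  Colleen's expected payoff from Y: p·2 + (1−p)·2 = 2
  -4p + 4 = 2  ⇒  -4p = -2  ⇒  p = 1/2.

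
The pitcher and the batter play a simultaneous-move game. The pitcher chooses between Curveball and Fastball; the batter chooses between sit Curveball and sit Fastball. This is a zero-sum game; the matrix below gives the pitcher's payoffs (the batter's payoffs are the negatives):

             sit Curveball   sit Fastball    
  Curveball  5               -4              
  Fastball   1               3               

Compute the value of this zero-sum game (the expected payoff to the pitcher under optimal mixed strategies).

Set the pitcher's expected payoff from Curveball equal to that from Fastball:
  the pitcher's payoff from Curveball: q·5 + (1−q)·(-4) = 9q - 4
  the pitcher's payoff from Fastball: q·1 + (1−q)·3 = -2q + 3
  9q - 4 = -2q + 3  ⇒  11q = 7  ⇒  q = 7/11.
The value is the pitcher's expected payoff against this mix (using Curveball): (7/11)·5 + (4/11)·(-4) = 19/11.

v = 19/11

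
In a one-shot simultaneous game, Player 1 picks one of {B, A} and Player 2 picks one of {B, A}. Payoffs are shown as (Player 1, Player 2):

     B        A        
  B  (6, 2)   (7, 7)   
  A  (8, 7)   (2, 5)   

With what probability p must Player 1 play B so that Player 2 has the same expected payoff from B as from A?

In a mixed equilibrium Player 2 is indifferent between B and A; this condition fixes p.
  Player 2's payoff from B: p·2 + (1−p)·7 = -5p + 7
  Player 2's payoff from A: p·7 + (1−p)·5 = 2p + 5
  -5p + 7 = 2p + 5  ⇒  -7p = -2  ⇒  p = 2/7.

p = 2/7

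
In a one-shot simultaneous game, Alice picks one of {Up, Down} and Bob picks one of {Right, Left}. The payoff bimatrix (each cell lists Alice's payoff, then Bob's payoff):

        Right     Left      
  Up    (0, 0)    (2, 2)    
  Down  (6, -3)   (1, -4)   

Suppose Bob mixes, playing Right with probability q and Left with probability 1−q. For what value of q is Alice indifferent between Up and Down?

q = 1/7

In a mixed equilibrium Alice is indifferent between Up and Down; this condition fixes q.
  Alice's expected payoff from Up: q·0 + (1−q)·2 = -2q + 2
  Alice's expected payoff from Down: q·6 + (1−q)·1 = 5q + 1
  -2q + 2 = 5q + 1  ⇒  -7q = -1  ⇒  q = 1/7.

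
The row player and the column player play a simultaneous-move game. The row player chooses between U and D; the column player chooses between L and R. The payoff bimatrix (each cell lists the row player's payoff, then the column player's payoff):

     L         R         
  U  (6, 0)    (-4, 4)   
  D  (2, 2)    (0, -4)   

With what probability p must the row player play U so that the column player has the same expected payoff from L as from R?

p = 3/5

The row player's mix must leave the column player indifferent between L and R.
  the column player's expected payoff from L: p·0 + (1−p)·2 = -2p + 2
  the column player's expected payoff from R: p·4 + (1−p)·(-4) = 8p - 4
  -2p + 2 = 8p - 4  ⇒  -10p = -6  ⇒  p = 3/5.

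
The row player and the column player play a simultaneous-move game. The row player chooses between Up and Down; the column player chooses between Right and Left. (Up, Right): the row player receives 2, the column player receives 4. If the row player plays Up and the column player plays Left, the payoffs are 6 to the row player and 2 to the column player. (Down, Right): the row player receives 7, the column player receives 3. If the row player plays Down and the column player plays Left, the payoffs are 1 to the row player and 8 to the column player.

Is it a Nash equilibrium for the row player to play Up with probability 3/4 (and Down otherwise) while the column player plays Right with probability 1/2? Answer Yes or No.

Given the row player's mix p = 3/4, the column player's payoff from Right is 15/4 but from Left is 7/2. The column player strictly prefers Right, so the column player would not mix.
So the proposed profile is not a Nash equilibrium.

No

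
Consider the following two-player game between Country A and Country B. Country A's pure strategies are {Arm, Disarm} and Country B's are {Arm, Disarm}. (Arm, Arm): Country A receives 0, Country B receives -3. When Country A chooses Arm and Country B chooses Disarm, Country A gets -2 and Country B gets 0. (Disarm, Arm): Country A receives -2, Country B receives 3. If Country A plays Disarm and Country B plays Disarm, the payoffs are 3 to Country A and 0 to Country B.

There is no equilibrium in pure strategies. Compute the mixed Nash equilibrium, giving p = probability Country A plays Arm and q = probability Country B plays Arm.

p = 1/2, q = 5/7

For Country B to be willing to mix, Country B must be indifferent between Arm and Disarm, which pins down Country A's mix.
  Country B's payoff from Arm: p·(-3) + (1−p)·3 = -6p + 3
  Country B's payoff from Disarm: p·0 + (1−p)·0 = 0
  -6p + 3 = 0  ⇒  -6p = -3  ⇒  p = 1/2.
Set Country A's expected payoff from Arm equal to that from Disarm:
  Country A's expected payoff from Arm: q·0 + (1−q)·(-2) = 2q - 2
  Country A's expected payoff from Disarm: q·(-2) + (1−q)·3 = -5q + 3
  2q - 2 = -5q + 3  ⇒  7q = 5  ⇒  q = 5/7.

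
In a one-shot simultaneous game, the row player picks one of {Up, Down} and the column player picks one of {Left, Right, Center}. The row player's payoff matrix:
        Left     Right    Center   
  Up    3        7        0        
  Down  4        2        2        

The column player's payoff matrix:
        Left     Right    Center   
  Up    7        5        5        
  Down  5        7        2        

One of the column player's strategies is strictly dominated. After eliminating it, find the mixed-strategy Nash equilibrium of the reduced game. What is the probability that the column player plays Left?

q = 5/6

The column player's strategy Center is strictly dominated by Left: 7 > 5 and 5 > 2. Eliminate Center.
For the row player to be willing to mix, the row player must be indifferent between Up and Down, which pins down the column player's mix.
  the row player's payoff from Up: q·3 + (1−q)·7 = -4q + 7
  the row player's payoff from Down: q·4 + (1−q)·2 = 2q + 2
  -4q + 7 = 2q + 2  ⇒  -6q = -5  ⇒  q = 5/6.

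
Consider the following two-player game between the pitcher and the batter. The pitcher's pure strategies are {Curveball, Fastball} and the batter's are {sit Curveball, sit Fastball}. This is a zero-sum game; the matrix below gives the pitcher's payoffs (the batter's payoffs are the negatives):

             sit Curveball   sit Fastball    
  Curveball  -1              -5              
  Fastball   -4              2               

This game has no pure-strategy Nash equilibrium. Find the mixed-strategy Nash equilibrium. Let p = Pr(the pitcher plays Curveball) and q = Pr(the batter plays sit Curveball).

The pitcher's mix must leave the batter indifferent between sit Curveball and sit Fastball.
  the batter's expected payoff from sit Curveball: p·1 + (1−p)·4 = -3p + 4
  the batter's expected payoff from sit Fastball: p·5 + (1−p)·(-2) = 7p - 2
  -3p + 4 = 7p - 2  ⇒  -10p = -6  ⇒  p = 3/5.
For the pitcher to be willing to mix, the pitcher must be indifferent between Curveball and Fastball, which pins down the batter's mix.
  the pitcher's expected payoff from Curveball: q·(-1) + (1−q)·(-5) = 4q - 5
  the pitcher's expected payoff from Fastball: q·(-4) + (1−q)·2 = -6q + 2
  4q - 5 = -6q + 2  ⇒  10q = 7  ⇒  q = 7/10.

p = 3/5, q = 7/10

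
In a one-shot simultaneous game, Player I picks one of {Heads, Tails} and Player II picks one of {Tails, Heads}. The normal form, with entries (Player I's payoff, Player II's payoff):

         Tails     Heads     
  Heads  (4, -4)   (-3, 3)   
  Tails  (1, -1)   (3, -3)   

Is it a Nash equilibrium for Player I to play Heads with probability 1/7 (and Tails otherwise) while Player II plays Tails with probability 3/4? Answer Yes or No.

Given Player I's mix p = 1/7, Player II's payoff from Tails is -10/7 but from Heads is -15/7. Player II strictly prefers Tails, so Player II would not mix.
So the proposed profile is not a Nash equilibrium.

No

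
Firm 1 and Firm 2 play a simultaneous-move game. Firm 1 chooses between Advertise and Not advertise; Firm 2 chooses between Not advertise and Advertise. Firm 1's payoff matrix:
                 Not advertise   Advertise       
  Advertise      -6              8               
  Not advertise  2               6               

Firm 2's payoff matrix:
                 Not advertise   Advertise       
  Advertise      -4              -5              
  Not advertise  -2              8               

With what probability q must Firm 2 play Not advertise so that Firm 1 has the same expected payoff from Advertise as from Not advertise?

Firm 1's indifference between Advertise and Not advertise determines Firm 2's mixing probability q:
  Firm 1's payoff to Advertise: q·(-6) + (1−q)·8 = -14q + 8
  Firm 1's payoff to Not advertise: q·2 + (1−q)·6 = -4q + 6
  -14q + 8 = -4q + 6  ⇒  -10q = -2  ⇒  q = 1/5.

q = 1/5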